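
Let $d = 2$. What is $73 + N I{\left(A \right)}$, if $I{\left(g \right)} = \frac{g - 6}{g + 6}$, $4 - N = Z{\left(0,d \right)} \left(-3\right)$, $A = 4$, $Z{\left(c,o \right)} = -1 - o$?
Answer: $74$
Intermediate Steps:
$N = -5$ ($N = 4 - \left(-1 - 2\right) \left(-3\right) = 4 - \left(-3\right) \left(-3\right) = 4 - 9 = -5$)
$I{\left(g \right)} = \frac{-6 + g}{6 + g}$
$73 + N I{\left(A \right)} = 73 - 5 \frac{-6 + 4}{6 + 4} = 73 - 5 \cdot \frac{1}{10} \left(-2\right) = 73 - -1 = 73 + 1 = 74$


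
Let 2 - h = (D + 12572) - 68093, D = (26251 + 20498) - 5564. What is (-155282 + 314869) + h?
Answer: 173925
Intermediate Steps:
D = 41185 (D = 46749 - 5564 = 41185)
h = 14338 (h = 2 - ((41185 + 12572) - 68093) = 2 - (53757 - 68093) = 2 - 1*(-14336) = 2 + 14336 = 14338)
(-155282 + 314869) + h = (-155282 + 314869) + 14338 = 159587 + 14338 = 173925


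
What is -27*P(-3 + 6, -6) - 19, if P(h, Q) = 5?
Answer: -154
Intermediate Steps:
-27*P(-3 + 6, -6) - 19 = -27*5 - 19 = -135 - 19 = -154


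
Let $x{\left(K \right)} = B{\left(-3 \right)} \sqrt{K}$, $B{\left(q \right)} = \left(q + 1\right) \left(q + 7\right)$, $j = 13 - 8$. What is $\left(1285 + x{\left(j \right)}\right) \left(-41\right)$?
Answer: $-52685 + 328 \sqrt{5} \approx -51952.0$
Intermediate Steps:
$j = 5$
$B{\left(q \right)} = \left(1 + q\right) \left(7 + q\right)$
$x{\left(K \right)} = - 8 \sqrt{K}$ ($x{\left(K \right)} = \left(7 + \left(-3\right)^{2} + 8 \left(-3\right)\right) \sqrt{K} = \left(7 + 9 - 24\right) \sqrt{K} = - 8 \sqrt{K}$)
$\left(1285 + x{\left(j \right)}\right) \left(-41\right) = \left(1285 - 8 \sqrt{5}\right) \left(-41\right) = -52685 + 328 \sqrt{5}$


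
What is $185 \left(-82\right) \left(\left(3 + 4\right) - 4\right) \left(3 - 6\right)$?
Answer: $136530$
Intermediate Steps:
$185 \left(-82\right) \left(\left(3 + 4\right) - 4\right) \left(3 - 6\right) = - 15170 \left(7 - 4\right) \left(-3\right) = - 15170 \cdot 3 \left(-3\right) = \left(-15170\right) \left(-9\right) = 136530$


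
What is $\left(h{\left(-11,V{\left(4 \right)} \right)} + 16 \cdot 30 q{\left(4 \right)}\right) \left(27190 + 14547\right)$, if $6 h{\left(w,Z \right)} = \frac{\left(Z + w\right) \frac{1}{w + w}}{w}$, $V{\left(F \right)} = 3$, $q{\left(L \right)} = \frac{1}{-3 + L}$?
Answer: $\frac{7272171406}{363} \approx 2.0034 \cdot 10^{7}$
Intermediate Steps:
$h{\left(w,Z \right)} = \frac{Z + w}{12 w^{2}}$ ($h{\left(w,Z \right)} = \frac{\frac{Z + w}{w + w} \frac{1}{w}}{6} = \frac{\frac{Z + w}{2 w} \frac{1}{w}}{6} = \frac{\frac{1}{2} \frac{1}{w^{2}} \left(Z + w\right)}{6} = \frac{Z + w}{12 w^{2}}$)
$\left(h{\left(-11,V{\left(4 \right)} \right)} + 16 \cdot 30 q{\left(4 \right)}\right) \left(27190 + 14547\right) = \left(\frac{3 - 11}{12 \cdot 121} + \frac{16 \cdot 30}{-3 + 4}\right) \left(27190 + 14547\right) = \left(\frac{1}{12} \cdot \frac{1}{121} \left(-8\right) + \frac{480}{1}\right) 41737 = \left(- \frac{2}{363} + 480 \cdot 1\right) 41737 = \left(- \frac{2}{363} + 480\right) 41737 = \frac{174238}{363} \cdot 41737 = \frac{7272171406}{363}$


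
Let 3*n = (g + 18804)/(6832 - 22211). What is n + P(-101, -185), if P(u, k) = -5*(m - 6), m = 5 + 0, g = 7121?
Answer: 204760/46137 ≈ 4.4381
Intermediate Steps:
m = 5
n = -25925/46137 (n = ((7121 + 18804)/(6832 - 22211))/3 = (25925/(-15379))/3 = (25925*(-1/15379))/3 = (⅓)*(-25925/15379) = -25925/46137 ≈ -0.56191)
P(u, k) = 5 (P(u, k) = -5*(5 - 6) = -5*(-1) = 5)
n + P(-101, -185) = -25925/46137 + 5 = 204760/46137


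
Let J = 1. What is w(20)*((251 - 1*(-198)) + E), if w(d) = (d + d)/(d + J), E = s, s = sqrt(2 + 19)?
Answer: 17960/21 + 40*sqrt(21)/21 ≈ 863.97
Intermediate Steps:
s = sqrt(21) ≈ 4.5826
E = sqrt(21) ≈ 4.5826
w(d) = 2*d/(1 + d) (w(d) = (d + d)/(d + 1) = (2*d)/(1 + d) = 2*d/(1 + d))
w(20)*((251 - 1*(-198)) + E) = (2*20/(1 + 20))*((251 - 1*(-198)) + sqrt(21)) = (2*20/21)*((251 + 198) + sqrt(21)) = (2*20*(1/21))*(449 + sqrt(21)) = 40*(449 + sqrt(21))/21 = 17960/21 + 40*sqrt(21)/21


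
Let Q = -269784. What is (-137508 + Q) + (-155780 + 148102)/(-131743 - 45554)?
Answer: -72211642046/177297 ≈ -4.0729e+5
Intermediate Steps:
(-137508 + Q) + (-155780 + 148102)/(-131743 - 45554) = (-137508 - 269784) + (-155780 + 148102)/(-131743 - 45554) = -407292 - 7678/(-177297) = -407292 - 7678*(-1/177297) = -407292 + 7678/177297 = -72211642046/177297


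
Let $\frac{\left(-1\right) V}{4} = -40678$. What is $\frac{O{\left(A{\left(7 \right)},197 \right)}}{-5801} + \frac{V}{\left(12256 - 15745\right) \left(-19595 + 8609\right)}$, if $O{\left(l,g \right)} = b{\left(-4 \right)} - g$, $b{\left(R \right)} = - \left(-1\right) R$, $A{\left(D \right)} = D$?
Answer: $\frac{4324126633}{111176611677} \approx 0.038894$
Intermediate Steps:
$b{\left(R \right)} = R$
$V = 162712$ ($V = \left(-4\right) \left(-40678\right) = 162712$)
$O{\left(l,g \right)} = -4 - g$
$\frac{O{\left(A{\left(7 \right)},197 \right)}}{-5801} + \frac{V}{\left(12256 - 15745\right) \left(-19595 + 8609\right)} = \frac{-4 - 197}{-5801} + \frac{162712}{\left(12256 - 15745\right) \left(-19595 + 8609\right)} = \left(-4 - 197\right) \left(- \frac{1}{5801}\right) + \frac{162712}{\left(-3489\right) \left(-10986\right)} = \left(-201\right) \left(- \frac{1}{5801}\right) + \frac{162712}{38330154} = \frac{201}{5801} + 162712 \cdot \frac{1}{38330154} = \frac{201}{5801} + \frac{81356}{19165077} = \frac{4324126633}{111176611677}$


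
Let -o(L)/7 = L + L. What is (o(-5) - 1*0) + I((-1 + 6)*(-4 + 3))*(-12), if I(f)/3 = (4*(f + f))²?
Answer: -57530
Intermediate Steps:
o(L) = -14*L (o(L) = -7*(L + L) = -14*L)
I(f) = 192*f² (I(f) = 3*(4*(f + f))² = 3*(4*(2*f))² = 3*(8*f)² = 3*(64*f²) = 192*f²)
(o(-5) - 1*0) + I((-1 + 6)*(-4 + 3))*(-12) = (-14*(-5) - 1*0) + (192*((-1 + 6)*(-4 + 3))²)*(-12) = (70 + 0) + (192*(5*(-1))²)*(-12) = 70 + (192*(-5)²)*(-12) = 70 + (192*25)*(-12) = 70 + 4800*(-12) = 70 - 57600 = -57530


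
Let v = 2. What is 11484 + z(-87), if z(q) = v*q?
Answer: 11310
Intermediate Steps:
z(q) = 2*q
11484 + z(-87) = 11484 + 2*(-87) = 11484 - 174 = 11310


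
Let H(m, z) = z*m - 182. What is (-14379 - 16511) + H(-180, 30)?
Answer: -36472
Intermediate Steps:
H(m, z) = -182 + m*z (H(m, z) = m*z - 182 = -182 + m*z)
(-14379 - 16511) + H(-180, 30) = (-14379 - 16511) + (-182 - 180*30) = -30890 + (-182 - 5400) = -30890 - 5582 = -36472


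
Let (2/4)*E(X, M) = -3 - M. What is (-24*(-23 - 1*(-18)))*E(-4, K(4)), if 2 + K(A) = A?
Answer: -1200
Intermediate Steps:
K(A) = -2 + A
E(X, M) = -6 - 2*M (E(X, M) = 2*(-3 - M) = -6 - 2*M)
(-24*(-23 - 1*(-18)))*E(-4, K(4)) = (-24*(-23 - 1*(-18)))*(-6 - 2*(-2 + 4)) = (-24*(-23 + 18))*(-6 - 2*2) = (-24*(-5))*(-6 - 4) = 120*(-10) = -1200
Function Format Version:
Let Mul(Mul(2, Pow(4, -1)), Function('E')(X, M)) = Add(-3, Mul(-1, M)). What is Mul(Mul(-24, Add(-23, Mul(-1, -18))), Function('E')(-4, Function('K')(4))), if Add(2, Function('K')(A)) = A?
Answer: -1200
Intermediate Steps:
Function('K')(A) = Add(-2, A)
Function('E')(X, M) = Add(-6, Mul(-2, M)) (Function('E')(X, M) = Mul(2, Add(-3, Mul(-1, M))) = Add(-6, Mul(-2, M)))
Mul(Mul(-24, Add(-23, Mul(-1, -18))), Function('E')(-4, Function('K')(4))) = Mul(Mul(-24, Add(-23, Mul(-1, -18))), Add(-6, Mul(-2, Add(-2, 4)))) = Mul(Mul(-24, Add(-23, 18)), Add(-6, Mul(-2, 2))) = Mul(Mul(-24, -5), Add(-6, -4)) = Mul(120, -10) = -1200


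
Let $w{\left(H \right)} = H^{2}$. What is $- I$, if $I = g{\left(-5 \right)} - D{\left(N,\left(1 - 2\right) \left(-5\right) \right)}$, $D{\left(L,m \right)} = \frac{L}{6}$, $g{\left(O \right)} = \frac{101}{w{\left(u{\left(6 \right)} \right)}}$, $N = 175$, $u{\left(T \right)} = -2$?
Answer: $\frac{47}{12} \approx 3.9167$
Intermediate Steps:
$g{\left(O \right)} = \frac{101}{4}$ ($g{\left(O \right)} = \frac{101}{\left(-2\right)^{2}} = \frac{101}{4}$)
$D{\left(L,m \right)} = \frac{L}{6}$ ($D{\left(L,m \right)} = L \frac{1}{6} = \frac{L}{6}$)
$I = - \frac{47}{12}$ ($I = \frac{101}{4} - \frac{1}{6} \cdot 175 = \frac{101}{4} - \frac{175}{6} = - \frac{47}{12} \approx -3.9167$)
$- I = \left(-1\right) \left(- \frac{47}{12}\right) = \frac{47}{12}$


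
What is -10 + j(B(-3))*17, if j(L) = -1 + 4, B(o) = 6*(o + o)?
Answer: 41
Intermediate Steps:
B(o) = 12*o (B(o) = 6*(2*o) = 12*o)
j(L) = 3
-10 + j(B(-3))*17 = -10 + 3*17 = -10 + 51 = 41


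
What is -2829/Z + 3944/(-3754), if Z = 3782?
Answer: -12768137/7098814 ≈ -1.7986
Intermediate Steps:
-2829/Z + 3944/(-3754) = -2829/3782 + 3944/(-3754) = -2829*1/3782 + 3944*(-1/3754) = -2829/3782 - 1972/1877 = -12768137/7098814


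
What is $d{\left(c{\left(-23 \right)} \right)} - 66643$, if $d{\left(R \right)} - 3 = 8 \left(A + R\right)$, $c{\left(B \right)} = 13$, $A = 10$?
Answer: $-66456$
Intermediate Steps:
$d{\left(R \right)} = 83 + 8 R$ ($d{\left(R \right)} = 3 + 8 \left(10 + R\right) = 3 + \left(80 + 8 R\right) = 83 + 8 R$)
$d{\left(c{\left(-23 \right)} \right)} - 66643 = \left(83 + 8 \cdot 13\right) - 66643 = \left(83 + 104\right) - 66643 = 187 - 66643 = -66456$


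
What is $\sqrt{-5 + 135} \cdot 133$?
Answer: $133 \sqrt{130} \approx 1516.4$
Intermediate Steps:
$\sqrt{-5 + 135} \cdot 133 = \sqrt{130} \cdot 133 = 133 \sqrt{130}$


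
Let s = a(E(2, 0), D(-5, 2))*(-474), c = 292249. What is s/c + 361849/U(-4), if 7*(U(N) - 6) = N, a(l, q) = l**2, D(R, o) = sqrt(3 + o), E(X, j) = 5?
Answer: 740249608507/11105462 ≈ 66656.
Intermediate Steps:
U(N) = 6 + N/7
s = -11850 (s = 5**2*(-474) = 25*(-474) = -11850)
s/c + 361849/U(-4) = -11850/292249 + 361849/(6 + (1/7)*(-4)) = -11850*1/292249 + 361849/(6 - 4/7) = -11850/292249 + 361849/(38/7) = -11850/292249 + 361849*(7/38) = -11850/292249 + 2532943/38 = 740249608507/11105462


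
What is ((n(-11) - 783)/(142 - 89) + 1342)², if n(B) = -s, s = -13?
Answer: 4949966736/2809 ≈ 1.7622e+6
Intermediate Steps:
n(B) = 13 (n(B) = -1*(-13) = 13)
((n(-11) - 783)/(142 - 89) + 1342)² = ((13 - 783)/(142 - 89) + 1342)² = (-770/53 + 1342)² = (70356/53)² = 4949966736/2809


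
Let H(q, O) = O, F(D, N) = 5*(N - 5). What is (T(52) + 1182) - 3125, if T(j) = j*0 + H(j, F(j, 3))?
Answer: -1953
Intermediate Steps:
F(D, N) = -25 + 5*N (F(D, N) = 5*(-5 + N) = -25 + 5*N)
T(j) = -10 (T(j) = j*0 + (-25 + 5*3) = 0 + (-25 + 15) = 0 - 10 = -10)
(T(52) + 1182) - 3125 = (-10 + 1182) - 3125 = 1172 - 3125 = -1953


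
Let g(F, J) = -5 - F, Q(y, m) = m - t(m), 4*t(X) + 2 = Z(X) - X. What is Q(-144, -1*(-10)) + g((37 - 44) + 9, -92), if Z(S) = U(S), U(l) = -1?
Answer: 25/4 ≈ 6.2500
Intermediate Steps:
Z(S) = -1
t(X) = -¾ - X/4 (t(X) = -½ + (-1 - X)/4 = -½ + (-¼ - X/4) = -¾ - X/4)
Q(y, m) = ¾ + 5*m/4 (Q(y, m) = m - (-¾ - m/4) = m + (¾ + m/4) = ¾ + 5*m/4)
Q(-144, -1*(-10)) + g((37 - 44) + 9, -92) = (¾ + 5*(-1*(-10))/4) + (-5 - ((37 - 44) + 9)) = (¾ + (5/4)*10) + (-5 - (-7 + 9)) = (¾ + 25/2) + (-5 - 1*2) = 53/4 + (-5 - 2) = 53/4 - 7 = 25/4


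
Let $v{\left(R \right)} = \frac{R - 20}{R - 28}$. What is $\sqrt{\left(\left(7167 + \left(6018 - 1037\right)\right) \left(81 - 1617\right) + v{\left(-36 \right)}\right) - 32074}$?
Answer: $\frac{i \sqrt{299062418}}{4} \approx 4323.4 i$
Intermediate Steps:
$v{\left(R \right)} = \frac{-20 + R}{-28 + R}$
$\sqrt{\left(\left(7167 + \left(6018 - 1037\right)\right) \left(81 - 1617\right) + v{\left(-36 \right)}\right) - 32074} = \sqrt{\left(\left(7167 + \left(6018 - 1037\right)\right) \left(81 - 1617\right) + \frac{-20 - 36}{-28 - 36}\right) - 32074} = \sqrt{\left(\left(7167 + \left(6018 - 1037\right)\right) \left(-1536\right) + \frac{1}{-64} \left(-56\right)\right) - 32074} = \sqrt{\left(\left(7167 + 4981\right) \left(-1536\right) - - \frac{7}{8}\right) - 32074} = \sqrt{\left(12148 \left(-1536\right) + \frac{7}{8}\right) - 32074} = \sqrt{\left(-18659328 + \frac{7}{8}\right) - 32074} = \sqrt{- \frac{149274617}{8} - 32074} = \sqrt{- \frac{149531209}{8}} = \frac{i \sqrt{299062418}}{4}$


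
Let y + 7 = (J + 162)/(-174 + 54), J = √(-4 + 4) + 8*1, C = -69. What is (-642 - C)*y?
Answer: 19291/4 ≈ 4822.8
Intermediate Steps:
J = 8 (J = √0 + 8 = 0 + 8 = 8)
y = -101/12 (y = -7 + (8 + 162)/(-174 + 54) = -7 + 170/(-120) = -7 + 170*(-1/120) = -7 - 17/12 = -101/12 ≈ -8.4167)
(-642 - C)*y = (-642 - 1*(-69))*(-101/12) = (-642 + 69)*(-101/12) = -573*(-101/12) = 19291/4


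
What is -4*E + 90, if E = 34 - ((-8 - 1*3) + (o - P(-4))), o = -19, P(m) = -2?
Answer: -158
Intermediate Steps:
E = 62 (E = 34 - ((-8 - 1*3) + (-19 - 1*(-2))) = 34 - ((-8 - 3) + (-19 + 2)) = 34 - (-11 - 17) = 34 - 1*(-28) = 34 + 28 = 62)
-4*E + 90 = -4*62 + 90 = -248 + 90 = -158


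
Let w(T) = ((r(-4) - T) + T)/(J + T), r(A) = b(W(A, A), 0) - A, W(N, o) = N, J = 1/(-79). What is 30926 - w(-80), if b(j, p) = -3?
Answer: 195483325/6321 ≈ 30926.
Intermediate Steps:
J = -1/79 ≈ -0.012658
r(A) = -3 - A
w(T) = 1/(-1/79 + T) (w(T) = (((-3 - 1*(-4)) - T) + T)/(-1/79 + T) = (((-3 + 4) - T) + T)/(-1/79 + T) = ((1 - T) + T)/(-1/79 + T) = 1/(-1/79 + T))
30926 - w(-80) = 30926 - 79/(-1 + 79*(-80)) = 30926 - 79/(-1 - 6320) = 30926 - 79/(-6321) = 30926 - 79*(-1)/6321 = 30926 - 1*(-79/6321) = 30926 + 79/6321 = 195483325/6321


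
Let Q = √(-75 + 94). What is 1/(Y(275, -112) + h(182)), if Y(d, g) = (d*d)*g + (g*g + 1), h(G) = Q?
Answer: -8457455/71528545077006 - √19/71528545077006 ≈ -1.1824e-7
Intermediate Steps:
Q = √19 ≈ 4.3589
h(G) = √19
Y(d, g) = 1 + g² + g*d² (Y(d, g) = d²*g + (g² + 1) = g*d² + (1 + g²) = 1 + g² + g*d²)
1/(Y(275, -112) + h(182)) = 1/((1 + (-112)² - 112*275²) + √19) = 1/((1 + 12544 - 112*75625) + √19) = 1/((1 + 12544 - 8470000) + √19) = 1/(-8457455 + √19)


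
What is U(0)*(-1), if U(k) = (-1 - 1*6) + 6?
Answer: 1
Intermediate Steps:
U(k) = -1 (U(k) = (-1 - 6) + 6 = -7 + 6 = -1)
U(0)*(-1) = -1*(-1) = 1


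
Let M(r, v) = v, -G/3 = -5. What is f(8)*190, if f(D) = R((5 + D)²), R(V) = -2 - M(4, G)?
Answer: -3230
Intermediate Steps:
G = 15 (G = -3*(-5) = 15)
R(V) = -17 (R(V) = -2 - 1*15 = -2 - 15 = -17)
f(D) = -17
f(8)*190 = -17*190 = -3230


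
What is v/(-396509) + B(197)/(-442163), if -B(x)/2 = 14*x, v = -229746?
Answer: 103772324242/175321608967 ≈ 0.59190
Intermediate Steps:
B(x) = -28*x
v/(-396509) + B(197)/(-442163) = -229746/(-396509) - 28*197/(-442163) = -229746*(-1/396509) - 5516*(-1/442163) = 229746/396509 + 5516/442163 = 103772324242/175321608967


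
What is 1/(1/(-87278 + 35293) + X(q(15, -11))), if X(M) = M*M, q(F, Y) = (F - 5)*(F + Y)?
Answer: 51985/83175999 ≈ 0.00062500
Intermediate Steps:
q(F, Y) = (-5 + F)*(F + Y)
X(M) = M²
1/(1/(-87278 + 35293) + X(q(15, -11))) = 1/(1/(-87278 + 35293) + (15² - 5*15 - 5*(-11) + 15*(-11))²) = 1/(1/(-51985) + (225 - 75 + 55 - 165)²) = 1/(-1/51985 + 40²) = 1/(-1/51985 + 1600) = 1/(83175999/51985) = 51985/83175999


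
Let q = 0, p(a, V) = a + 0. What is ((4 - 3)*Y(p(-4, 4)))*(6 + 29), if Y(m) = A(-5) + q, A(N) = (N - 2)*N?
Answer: 1225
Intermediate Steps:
p(a, V) = a
A(N) = N*(-2 + N) (A(N) = (-2 + N)*N = N*(-2 + N))
Y(m) = 35 (Y(m) = -5*(-2 - 5) + 0 = -5*(-7) + 0 = 35 + 0 = 35)
((4 - 3)*Y(p(-4, 4)))*(6 + 29) = ((4 - 3)*35)*(6 + 29) = (1*35)*35 = 35*35 = 1225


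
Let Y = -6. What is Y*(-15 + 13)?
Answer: 12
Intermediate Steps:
Y*(-15 + 13) = -6*(-15 + 13) = -6*(-2) = 12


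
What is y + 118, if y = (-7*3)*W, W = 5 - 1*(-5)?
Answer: -92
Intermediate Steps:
W = 10 (W = 5 + 5 = 10)
y = -210 (y = -7*3*10 = -21*10 = -210)
y + 118 = -210 + 118 = -92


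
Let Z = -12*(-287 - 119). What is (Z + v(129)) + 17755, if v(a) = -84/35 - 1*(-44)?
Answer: 113343/5 ≈ 22669.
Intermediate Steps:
v(a) = 208/5 (v(a) = -84*1/35 + 44 = -12/5 + 44 = 208/5)
Z = 4872 (Z = -12*(-406) = 4872)
(Z + v(129)) + 17755 = (4872 + 208/5) + 17755 = 24568/5 + 17755 = 113343/5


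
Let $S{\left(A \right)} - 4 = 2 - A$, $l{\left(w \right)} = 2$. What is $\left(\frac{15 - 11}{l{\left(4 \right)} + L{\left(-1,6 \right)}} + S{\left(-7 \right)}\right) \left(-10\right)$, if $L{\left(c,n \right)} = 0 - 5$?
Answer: $- \frac{350}{3} \approx -116.67$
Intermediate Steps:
$L{\left(c,n \right)} = -5$ ($L{\left(c,n \right)} = 0 - 5 = -5$)
$S{\left(A \right)} = 6 - A$ ($S{\left(A \right)} = 4 - \left(-2 + A\right) = 6 - A$)
$\left(\frac{15 - 11}{l{\left(4 \right)} + L{\left(-1,6 \right)}} + S{\left(-7 \right)}\right) \left(-10\right) = \left(\frac{15 - 11}{2 - 5} + \left(6 - -7\right)\right) \left(-10\right) = \left(\frac{4}{-3} + \left(6 + 7\right)\right) \left(-10\right) = \left(4 \left(- \frac{1}{3}\right) + 13\right) \left(-10\right) = \left(- \frac{4}{3} + 13\right) \left(-10\right) = \frac{35}{3} \left(-10\right) = - \frac{350}{3}$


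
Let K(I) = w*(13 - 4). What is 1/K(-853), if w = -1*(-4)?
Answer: 1/36 ≈ 0.027778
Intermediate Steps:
w = 4
K(I) = 36 (K(I) = 4*(13 - 4) = 4*9 = 36)
1/K(-853) = 1/36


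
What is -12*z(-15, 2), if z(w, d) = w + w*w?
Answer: -2520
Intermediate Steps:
z(w, d) = w + w²
-12*z(-15, 2) = -(-180)*(1 - 15) = -(-180)*(-14) = -12*210 = -2520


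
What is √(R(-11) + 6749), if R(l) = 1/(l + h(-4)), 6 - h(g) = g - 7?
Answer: √242970/6 ≈ 82.153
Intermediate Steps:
h(g) = 13 - g (h(g) = 6 - (g - 7) = 6 - (-7 + g) = 6 + (7 - g) = 13 - g)
R(l) = 1/(17 + l) (R(l) = 1/(l + (13 - 1*(-4))) = 1/(l + (13 + 4)) = 1/(l + 17) = 1/(17 + l))
√(R(-11) + 6749) = √(1/(17 - 11) + 6749) = √(1/6 + 6749) = √(⅙ + 6749) = √(40495/6) = √242970/6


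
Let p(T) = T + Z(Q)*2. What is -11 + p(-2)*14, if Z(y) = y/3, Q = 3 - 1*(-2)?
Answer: 23/3 ≈ 7.6667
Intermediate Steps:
Q = 5 (Q = 3 + 2 = 5)
Z(y) = y/3 (Z(y) = y*(1/3) = y/3)
p(T) = 10/3 + T (p(T) = T + ((1/3)*5)*2 = T + (5/3)*2 = T + 10/3 = 10/3 + T)
-11 + p(-2)*14 = -11 + (10/3 - 2)*14 = -11 + (4/3)*14 = -11 + 56/3 = 23/3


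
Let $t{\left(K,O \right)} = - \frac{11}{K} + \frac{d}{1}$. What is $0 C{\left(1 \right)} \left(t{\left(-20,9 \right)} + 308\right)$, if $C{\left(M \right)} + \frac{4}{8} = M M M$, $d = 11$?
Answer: $0$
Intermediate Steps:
$C{\left(M \right)} = - \frac{1}{2} + M^{3}$ ($C{\left(M \right)} = - \frac{1}{2} + M M M = - \frac{1}{2} + M^{2} M = - \frac{1}{2} + M^{3}$)
$t{\left(K,O \right)} = 11 - \frac{11}{K}$ ($t{\left(K,O \right)} = - \frac{11}{K} + \frac{11}{1} = - \frac{11}{K} + 11 \cdot 1 = - \frac{11}{K} + 11 = 11 - \frac{11}{K}$)
$0 C{\left(1 \right)} \left(t{\left(-20,9 \right)} + 308\right) = 0 \left(- \frac{1}{2} + 1^{3}\right) \left(\left(11 - \frac{11}{-20}\right) + 308\right) = 0 \left(- \frac{1}{2} + 1\right) \left(\left(11 - - \frac{11}{20}\right) + 308\right) = 0 \cdot \frac{1}{2} \left(\left(11 + \frac{11}{20}\right) + 308\right) = 0 \left(\frac{231}{20} + 308\right) = 0 \cdot \frac{6391}{20} = 0$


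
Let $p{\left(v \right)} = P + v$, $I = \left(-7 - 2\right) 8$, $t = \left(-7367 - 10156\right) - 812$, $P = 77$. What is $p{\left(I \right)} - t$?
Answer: $18340$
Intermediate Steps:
$t = -18335$ ($t = -17523 - 812 = -18335$)
$I = -72$ ($I = \left(-9\right) 8 = -72$)
$p{\left(v \right)} = 77 + v$
$p{\left(I \right)} - t = \left(77 - 72\right) - -18335 = 5 + 18335 = 18340$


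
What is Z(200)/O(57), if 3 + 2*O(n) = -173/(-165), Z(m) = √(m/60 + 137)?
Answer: -55*√1263/161 ≈ -12.141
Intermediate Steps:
Z(m) = √(137 + m/60) (Z(m) = √(m*(1/60) + 137) = √(m/60 + 137) = √(137 + m/60))
O(n) = -161/165 (O(n) = -3/2 + (-173/(-165))/2 = -3/2 + (-173*(-1/165))/2 = -3/2 + (½)*(173/165) = -3/2 + 173/330 = -161/165)
Z(200)/O(57) = (√(123300 + 15*200)/30)/(-161/165) = (√(123300 + 3000)/30)*(-165/161) = (√126300/30)*(-165/161) = ((10*√1263)/30)*(-165/161) = (√1263/3)*(-165/161) = -55*√1263/161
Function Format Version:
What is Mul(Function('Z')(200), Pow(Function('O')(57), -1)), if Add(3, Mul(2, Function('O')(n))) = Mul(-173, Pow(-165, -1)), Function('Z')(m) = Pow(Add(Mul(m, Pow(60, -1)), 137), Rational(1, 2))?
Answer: Mul(Rational(-55, 161), Pow(1263, Rational(1, 2))) ≈ -12.141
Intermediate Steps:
Function('Z')(m) = Pow(Add(137, Mul(Rational(1, 60), m)), Rational(1, 2)) (Function('Z')(m) = Pow(Add(Mul(m, Rational(1, 60)), 137), Rational(1, 2)) = Pow(Add(Mul(Rational(1, 60), m), 137), Rational(1, 2)) = Pow(Add(137, Mul(Rational(1, 60), m)), Rational(1, 2)))
Function('O')(n) = Rational(-161, 165) (Function('O')(n) = Add(Rational(-3, 2), Mul(Rational(1, 2), Mul(-173, Pow(-165, -1)))) = Add(Rational(-3, 2), Mul(Rational(1, 2), Mul(-173, Rational(-1, 165)))) = Add(Rational(-3, 2), Mul(Rational(1, 2), Rational(173, 165))) = Add(Rational(-3, 2), Rational(173, 330)) = Rational(-161, 165))
Mul(Function('Z')(200), Pow(Function('O')(57), -1)) = Mul(Mul(Rational(1, 30), Pow(Add(123300, Mul(15, 200)), Rational(1, 2))), Pow(Rational(-161, 165), -1)) = Mul(Mul(Rational(1, 30), Pow(Add(123300, 3000), Rational(1, 2))), Rational(-165, 161)) = Mul(Mul(Rational(1, 30), Pow(126300, Rational(1, 2))), Rational(-165, 161)) = Mul(Mul(Rational(1, 30), Mul(10, Pow(1263, Rational(1, 2)))), Rational(-165, 161)) = Mul(Mul(Rational(1, 3), Pow(1263, Rational(1, 2))), Rational(-165, 161)) = Mul(Rational(-55, 161), Pow(1263, Rational(1, 2)))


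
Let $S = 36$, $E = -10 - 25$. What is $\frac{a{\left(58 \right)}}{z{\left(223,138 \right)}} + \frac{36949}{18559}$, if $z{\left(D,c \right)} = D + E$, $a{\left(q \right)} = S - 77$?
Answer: $\frac{6185493}{3489092} \approx 1.7728$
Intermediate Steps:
$E = -35$
$a{\left(q \right)} = -41$ ($a{\left(q \right)} = 36 - 77 = -41$)
$z{\left(D,c \right)} = -35 + D$ ($z{\left(D,c \right)} = D - 35 = -35 + D$)
$\frac{a{\left(58 \right)}}{z{\left(223,138 \right)}} + \frac{36949}{18559} = - \frac{41}{-35 + 223} + \frac{36949}{18559} = - \frac{41}{188} + 36949 \cdot \frac{1}{18559} = \left(-41\right) \frac{1}{188} + \frac{36949}{18559} = - \frac{41}{188} + \frac{36949}{18559} = \frac{6185493}{3489092}$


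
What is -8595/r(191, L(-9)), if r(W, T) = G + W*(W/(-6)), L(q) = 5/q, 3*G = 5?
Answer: 17190/12157 ≈ 1.4140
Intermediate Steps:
G = 5/3 (G = (⅓)*5 = 5/3 ≈ 1.6667)
r(W, T) = 5/3 - W²/6 (r(W, T) = 5/3 + W*(W/(-6)) = 5/3 + W*(W*(-⅙)) = 5/3 + W*(-W/6) = 5/3 - W²/6)
-8595/r(191, L(-9)) = -8595/(5/3 - ⅙*191²) = -8595/(5/3 - ⅙*36481) = -8595/(5/3 - 36481/6) = -8595/(-12157/2) = -8595*(-2/12157) = 17190/12157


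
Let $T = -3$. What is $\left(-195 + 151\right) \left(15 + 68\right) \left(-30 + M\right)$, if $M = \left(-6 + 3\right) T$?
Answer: $76692$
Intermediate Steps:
$M = 9$ ($M = \left(-6 + 3\right) \left(-3\right) = \left(-3\right) \left(-3\right) = 9$)
$\left(-195 + 151\right) \left(15 + 68\right) \left(-30 + M\right) = \left(-195 + 151\right) \left(15 + 68\right) \left(-30 + 9\right) = \left(-44\right) 83 \left(-21\right) = \left(-3652\right) \left(-21\right) = 76692$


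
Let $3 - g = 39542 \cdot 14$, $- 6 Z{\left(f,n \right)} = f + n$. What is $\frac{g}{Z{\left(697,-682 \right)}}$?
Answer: $221434$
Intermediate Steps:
$Z{\left(f,n \right)} = - \frac{f}{6} - \frac{n}{6}$ ($Z{\left(f,n \right)} = - \frac{f + n}{6} = - \frac{f}{6} - \frac{n}{6}$)
$g = -553585$ ($g = 3 - 39542 \cdot 14 = 3 - 553588 = -553585$)
$\frac{g}{Z{\left(697,-682 \right)}} = - \frac{553585}{\left(- \frac{1}{6}\right) 697 - - \frac{341}{3}} = - \frac{553585}{- \frac{697}{6} + \frac{341}{3}} = - \frac{553585}{- \frac{5}{2}} = \left(-553585\right) \left(- \frac{2}{5}\right) = 221434$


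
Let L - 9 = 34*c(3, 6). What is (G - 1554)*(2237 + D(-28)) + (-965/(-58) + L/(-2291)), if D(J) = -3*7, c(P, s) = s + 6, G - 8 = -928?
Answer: -25120208087/4582 ≈ -5.4824e+6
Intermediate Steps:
G = -920 (G = 8 - 928 = -920)
c(P, s) = 6 + s
L = 417 (L = 9 + 34*(6 + 6) = 9 + 34*12 = 9 + 408 = 417)
D(J) = -21
(G - 1554)*(2237 + D(-28)) + (-965/(-58) + L/(-2291)) = (-920 - 1554)*(2237 - 21) + (-965/(-58) + 417/(-2291)) = -2474*2216 + (-965*(-1/58) + 417*(-1/2291)) = -5482384 + (965/58 - 417/2291) = -5482384 + 75401/4582 = -25120208087/4582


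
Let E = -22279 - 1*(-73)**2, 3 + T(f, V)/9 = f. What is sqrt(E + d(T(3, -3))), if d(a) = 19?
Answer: I*sqrt(27589) ≈ 166.1*I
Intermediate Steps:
T(f, V) = -27 + 9*f
E = -27608 (E = -22279 - 1*5329 = -22279 - 5329 = -27608)
sqrt(E + d(T(3, -3))) = sqrt(-27608 + 19) = sqrt(-27589) = I*sqrt(27589)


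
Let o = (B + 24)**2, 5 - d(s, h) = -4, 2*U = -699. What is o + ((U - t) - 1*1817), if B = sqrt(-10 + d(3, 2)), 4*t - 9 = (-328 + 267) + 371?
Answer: -6685/4 + 48*I ≈ -1671.3 + 48.0*I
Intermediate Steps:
U = -699/2 (U = (1/2)*(-699) = -699/2 ≈ -349.50)
t = 319/4 (t = 9/4 + ((-328 + 267) + 371)/4 = 9/4 + (-61 + 371)/4 = 9/4 + (1/4)*310 = 9/4 + 155/2 = 319/4 ≈ 79.750)
d(s, h) = 9 (d(s, h) = 5 - 1*(-4) = 5 + 4 = 9)
B = I (B = sqrt(-10 + 9) = sqrt(-1) = I ≈ 1.0*I)
o = (24 + I)**2 (o = (I + 24)**2 = (24 + I)**2 ≈ 575.0 + 48.0*I)
o + ((U - t) - 1*1817) = (24 + I)**2 + ((-699/2 - 1*319/4) - 1*1817) = (24 + I)**2 + ((-699/2 - 319/4) - 1817) = (24 + I)**2 + (-1717/4 - 1817) = (24 + I)**2 - 8985/4 = -8985/4 + (24 + I)**2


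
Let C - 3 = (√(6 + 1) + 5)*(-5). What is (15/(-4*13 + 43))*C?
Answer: 110/3 + 25*√7/3 ≈ 58.715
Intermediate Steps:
C = -22 - 5*√7 (C = 3 + (√(6 + 1) + 5)*(-5) = 3 + (√7 + 5)*(-5) = 3 + (5 + √7)*(-5) = 3 + (-25 - 5*√7) = -22 - 5*√7 ≈ -35.229)
(15/(-4*13 + 43))*C = (15/(-4*13 + 43))*(-22 - 5*√7) = (15/(-52 + 43))*(-22 - 5*√7) = (15/(-9))*(-22 - 5*√7) = (15*(-⅑))*(-22 - 5*√7) = -5*(-22 - 5*√7)/3 = 110/3 + 25*√7/3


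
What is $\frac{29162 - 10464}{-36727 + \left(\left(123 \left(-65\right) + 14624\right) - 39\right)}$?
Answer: $- \frac{18698}{30137} \approx -0.62043$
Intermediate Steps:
$\frac{29162 - 10464}{-36727 + \left(\left(123 \left(-65\right) + 14624\right) - 39\right)} = \frac{18698}{-36727 + \left(\left(-7995 + 14624\right) - 39\right)} = \frac{18698}{-36727 + \left(6629 - 39\right)} = \frac{18698}{-36727 + 6590} = \frac{18698}{-30137} = 18698 \left(- \frac{1}{30137}\right) = - \frac{18698}{30137}$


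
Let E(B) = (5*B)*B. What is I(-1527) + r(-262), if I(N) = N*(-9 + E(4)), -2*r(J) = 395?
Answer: -217229/2 ≈ -1.0861e+5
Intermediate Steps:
r(J) = -395/2 (r(J) = -1/2*395 = -395/2)
E(B) = 5*B**2
I(N) = 71*N (I(N) = N*(-9 + 5*4**2) = N*(-9 + 5*16) = N*(-9 + 80) = N*71 = 71*N)
I(-1527) + r(-262) = 71*(-1527) - 395/2 = -108417 - 395/2 = -217229/2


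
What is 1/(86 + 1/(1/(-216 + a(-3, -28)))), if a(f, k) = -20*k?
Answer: 1/430 ≈ 0.0023256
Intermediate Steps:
1/(86 + 1/(1/(-216 + a(-3, -28)))) = 1/(86 + 1/(1/(-216 - 20*(-28)))) = 1/(86 + 1/(1/(-216 + 560))) = 1/(86 + 1/(1/344)) = 1/(86 + 344) = 1/430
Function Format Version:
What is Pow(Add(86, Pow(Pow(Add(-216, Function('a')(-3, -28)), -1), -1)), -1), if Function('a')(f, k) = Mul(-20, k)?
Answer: Rational(1, 430) ≈ 0.0023256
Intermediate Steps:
Pow(Add(86, Pow(Pow(Add(-216, Function('a')(-3, -28)), -1), -1)), -1) = Pow(Add(86, Pow(Pow(Add(-216, Mul(-20, -28)), -1), -1)), -1) = Pow(Add(86, Pow(Pow(Add(-216, 560), -1), -1)), -1) = Pow(Add(86, Pow(Pow(344, -1), -1)), -1) = Pow(Add(86, Pow(Rational(1, 344), -1)), -1) = Pow(Add(86, 344), -1) = Pow(430, -1) = Rational(1, 430)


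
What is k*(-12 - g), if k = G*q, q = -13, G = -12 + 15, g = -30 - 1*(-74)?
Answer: 2184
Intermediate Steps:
g = 44 (g = -30 + 74 = 44)
G = 3
k = -39 (k = 3*(-13) = -39)
k*(-12 - g) = -39*(-12 - 1*44) = -39*(-12 - 44) = -39*(-56) = 2184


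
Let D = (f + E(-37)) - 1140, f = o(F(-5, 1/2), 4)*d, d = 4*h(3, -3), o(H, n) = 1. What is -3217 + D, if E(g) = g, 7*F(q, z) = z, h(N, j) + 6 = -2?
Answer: -4426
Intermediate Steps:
h(N, j) = -8 (h(N, j) = -6 - 2 = -8)
F(q, z) = z/7
d = -32 (d = 4*(-8) = -32)
f = -32 (f = 1*(-32) = -32)
D = -1209 (D = (-32 - 37) - 1140 = -69 - 1140 = -1209)
-3217 + D = -3217 - 1209 = -4426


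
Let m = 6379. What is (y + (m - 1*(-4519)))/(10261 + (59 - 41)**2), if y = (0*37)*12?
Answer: 10898/10585 ≈ 1.0296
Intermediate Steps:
y = 0 (y = 0*12 = 0)
(y + (m - 1*(-4519)))/(10261 + (59 - 41)**2) = (0 + (6379 - 1*(-4519)))/(10261 + (59 - 41)**2) = (0 + (6379 + 4519))/(10261 + 18**2) = (0 + 10898)/(10261 + 324) = 10898/10585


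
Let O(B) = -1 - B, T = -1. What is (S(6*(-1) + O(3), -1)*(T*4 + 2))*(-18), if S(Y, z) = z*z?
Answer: 36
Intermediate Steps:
S(Y, z) = z²
(S(6*(-1) + O(3), -1)*(T*4 + 2))*(-18) = ((-1)²*(-1*4 + 2))*(-18) = (1*(-4 + 2))*(-18) = (1*(-2))*(-18) = -2*(-18) = 36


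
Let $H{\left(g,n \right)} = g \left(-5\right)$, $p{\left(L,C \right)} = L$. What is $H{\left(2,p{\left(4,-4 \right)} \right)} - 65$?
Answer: $-75$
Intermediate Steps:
$H{\left(g,n \right)} = - 5 g$
$H{\left(2,p{\left(4,-4 \right)} \right)} - 65 = \left(-5\right) 2 - 65 = -10 - 65 = -75$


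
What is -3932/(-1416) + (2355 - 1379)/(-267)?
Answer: -9227/10502 ≈ -0.87859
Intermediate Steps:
-3932/(-1416) + (2355 - 1379)/(-267) = -3932*(-1/1416) + 976*(-1/267) = 983/354 - 976/267 = -9227/10502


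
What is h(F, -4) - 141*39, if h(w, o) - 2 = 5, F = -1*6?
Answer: -5492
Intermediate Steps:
F = -6
h(w, o) = 7 (h(w, o) = 2 + 5 = 7)
h(F, -4) - 141*39 = 7 - 141*39 = 7 - 5499 = -5492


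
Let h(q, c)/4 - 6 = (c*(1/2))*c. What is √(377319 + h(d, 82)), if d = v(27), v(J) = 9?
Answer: √390791 ≈ 625.13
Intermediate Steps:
d = 9
h(q, c) = 24 + 2*c² (h(q, c) = 24 + 4*((c*(1/2))*c) = 24 + 4*((c*(1*(½)))*c) = 24 + 4*((c*(½))*c) = 24 + 4*((c/2)*c) = 24 + 4*(c²/2) = 24 + 2*c²)
√(377319 + h(d, 82)) = √(377319 + (24 + 2*82²)) = √(377319 + (24 + 2*6724)) = √(377319 + (24 + 13448)) = √(377319 + 13472) = √390791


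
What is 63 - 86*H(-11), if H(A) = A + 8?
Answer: 321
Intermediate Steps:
H(A) = 8 + A
63 - 86*H(-11) = 63 - 86*(8 - 11) = 63 - 86*(-3) = 63 + 258 = 321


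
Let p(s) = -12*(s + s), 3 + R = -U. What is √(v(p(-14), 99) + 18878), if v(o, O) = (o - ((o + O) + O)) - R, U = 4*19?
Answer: 13*√111 ≈ 136.96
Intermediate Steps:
U = 76
R = -79 (R = -3 - 1*76 = -3 - 76 = -79)
p(s) = -24*s
v(o, O) = 79 - 2*O (v(o, O) = (o - ((o + O) + O)) - 1*(-79) = (o - ((O + o) + O)) + 79 = (o - (o + 2*O)) + 79 = (o + (-o - 2*O)) + 79 = -2*O + 79 = 79 - 2*O)
√(v(p(-14), 99) + 18878) = √((79 - 2*99) + 18878) = √((79 - 198) + 18878) = √(-119 + 18878) = √18759 = 13*√111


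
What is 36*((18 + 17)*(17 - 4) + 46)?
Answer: 18036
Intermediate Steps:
36*((18 + 17)*(17 - 4) + 46) = 36*(35*13 + 46) = 36*(455 + 46) = 36*501 = 18036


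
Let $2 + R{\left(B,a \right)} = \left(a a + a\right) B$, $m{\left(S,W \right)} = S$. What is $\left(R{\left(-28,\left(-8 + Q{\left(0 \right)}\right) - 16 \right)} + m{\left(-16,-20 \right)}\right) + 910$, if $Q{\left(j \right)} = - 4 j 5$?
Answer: $-14564$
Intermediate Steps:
$Q{\left(j \right)} = - 20 j$
$R{\left(B,a \right)} = -2 + B \left(a + a^{2}\right)$ ($R{\left(B,a \right)} = -2 + \left(a a + a\right) B = -2 + \left(a^{2} + a\right) B = -2 + \left(a + a^{2}\right) B = -2 + B \left(a + a^{2}\right)$)
$\left(R{\left(-28,\left(-8 + Q{\left(0 \right)}\right) - 16 \right)} + m{\left(-16,-20 \right)}\right) + 910 = \left(\left(-2 - 28 \left(\left(-8 - 0\right) - 16\right) - 28 \left(\left(-8 - 0\right) - 16\right)^{2}\right) - 16\right) + 910 = \left(\left(-2 - 28 \left(\left(-8 + 0\right) - 16\right) - 28 \left(\left(-8 + 0\right) - 16\right)^{2}\right) - 16\right) + 910 = \left(\left(-2 - 28 \left(-8 - 16\right) - 28 \left(-8 - 16\right)^{2}\right) - 16\right) + 910 = \left(\left(-2 - -672 - 28 \left(-24\right)^{2}\right) - 16\right) + 910 = \left(\left(-2 + 672 - 16128\right) - 16\right) + 910 = \left(-15458 - 16\right) + 910 = -15474 + 910 = -14564$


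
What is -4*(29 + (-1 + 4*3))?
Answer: -160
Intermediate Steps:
-4*(29 + (-1 + 4*3)) = -4*(29 + (-1 + 12)) = -4*(29 + 11) = -4*40 = -160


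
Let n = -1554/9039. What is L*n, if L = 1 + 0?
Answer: -518/3013 ≈ -0.17192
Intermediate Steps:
n = -518/3013 (n = -1554*1/9039 = -518/3013 ≈ -0.17192)
L = 1
L*n = 1*(-518/3013) = -518/3013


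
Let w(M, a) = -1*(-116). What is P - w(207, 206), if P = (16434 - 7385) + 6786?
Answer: 15719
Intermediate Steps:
w(M, a) = 116
P = 15835 (P = 9049 + 6786 = 15835)
P - w(207, 206) = 15835 - 1*116 = 15835 - 116 = 15719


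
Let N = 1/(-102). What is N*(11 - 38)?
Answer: 9/34 ≈ 0.26471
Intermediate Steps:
N = -1/102 ≈ -0.0098039
N*(11 - 38) = -(11 - 38)/102 = -1/102*(-27) = 9/34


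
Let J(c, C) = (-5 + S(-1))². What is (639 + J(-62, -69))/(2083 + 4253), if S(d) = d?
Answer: 75/704 ≈ 0.10653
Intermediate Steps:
J(c, C) = 36 (J(c, C) = (-5 - 1)² = (-6)² = 36)
(639 + J(-62, -69))/(2083 + 4253) = (639 + 36)/(2083 + 4253) = 675/6336 = 675*(1/6336) = 75/704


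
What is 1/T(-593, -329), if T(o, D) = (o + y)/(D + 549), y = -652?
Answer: -44/249 ≈ -0.17671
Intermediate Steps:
T(o, D) = (-652 + o)/(549 + D) (T(o, D) = (o - 652)/(D + 549) = (-652 + o)/(549 + D))
1/T(-593, -329) = 1/((-652 - 593)/(549 - 329)) = 1/(-1245/220) = 1/((1/220)*(-1245)) = 1/(-249/44) = -44/249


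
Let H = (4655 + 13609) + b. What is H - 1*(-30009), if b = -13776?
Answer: 34497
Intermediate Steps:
H = 4488 (H = (4655 + 13609) - 13776 = 18264 - 13776 = 4488)
H - 1*(-30009) = 4488 - 1*(-30009) = 4488 + 30009 = 34497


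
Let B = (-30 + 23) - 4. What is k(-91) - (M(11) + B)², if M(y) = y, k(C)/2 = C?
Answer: -182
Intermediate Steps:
B = -11 (B = -7 - 4 = -11)
k(C) = 2*C
k(-91) - (M(11) + B)² = 2*(-91) - (11 - 11)² = -182 - 1*0² = -182 - 1*0 = -182 + 0 = -182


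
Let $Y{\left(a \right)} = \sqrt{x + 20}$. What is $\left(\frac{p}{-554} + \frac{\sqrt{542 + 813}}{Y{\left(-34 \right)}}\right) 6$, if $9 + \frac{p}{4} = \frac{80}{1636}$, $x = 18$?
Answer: $\frac{43932}{113293} + \frac{3 \sqrt{51490}}{19} \approx 36.216$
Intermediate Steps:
$Y{\left(a \right)} = \sqrt{38}$ ($Y{\left(a \right)} = \sqrt{18 + 20} = \sqrt{38}$)
$p = - \frac{14644}{409}$ ($p = -36 + 4 \cdot \frac{80}{1636} = -36 + 4 \cdot 80 \cdot \frac{1}{1636} = -36 + 4 \cdot \frac{20}{409} = -36 + \frac{80}{409} = - \frac{14644}{409} \approx -35.804$)
$\left(\frac{p}{-554} + \frac{\sqrt{542 + 813}}{Y{\left(-34 \right)}}\right) 6 = \left(- \frac{14644}{409 \left(-554\right)} + \frac{\sqrt{542 + 813}}{\sqrt{38}}\right) 6 = \left(\left(- \frac{14644}{409}\right) \left(- \frac{1}{554}\right) + \sqrt{1355} \frac{\sqrt{38}}{38}\right) 6 = \left(\frac{7322}{113293} + \frac{\sqrt{51490}}{38}\right) 6 = \frac{43932}{113293} + \frac{3 \sqrt{51490}}{19}$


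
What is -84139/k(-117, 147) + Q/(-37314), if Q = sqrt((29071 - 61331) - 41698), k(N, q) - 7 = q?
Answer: -7649/14 - I*sqrt(73958)/37314 ≈ -546.36 - 0.0072882*I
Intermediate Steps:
k(N, q) = 7 + q
Q = I*sqrt(73958) (Q = sqrt(-32260 - 41698) = sqrt(-73958) = I*sqrt(73958) ≈ 271.95*I)
-84139/k(-117, 147) + Q/(-37314) = -84139/(7 + 147) + (I*sqrt(73958))/(-37314) = -84139/154 + (I*sqrt(73958))*(-1/37314) = -84139*1/154 - I*sqrt(73958)/37314 = -7649/14 - I*sqrt(73958)/37314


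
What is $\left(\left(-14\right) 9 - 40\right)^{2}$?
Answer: $27556$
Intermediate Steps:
$\left(\left(-14\right) 9 - 40\right)^{2} = \left(-126 - 40\right)^{2} = \left(-166\right)^{2} = 27556$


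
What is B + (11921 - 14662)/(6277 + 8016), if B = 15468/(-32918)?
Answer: -155656181/235248487 ≈ -0.66167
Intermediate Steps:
B = -7734/16459 (B = 15468*(-1/32918) = -7734/16459 ≈ -0.46989)
B + (11921 - 14662)/(6277 + 8016) = -7734/16459 + (11921 - 14662)/(6277 + 8016) = -7734/16459 - 2741/14293 = -155656181/235248487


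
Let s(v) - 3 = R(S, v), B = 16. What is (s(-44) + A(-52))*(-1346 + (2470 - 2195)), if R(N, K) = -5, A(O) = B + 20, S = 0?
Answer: -36414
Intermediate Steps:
A(O) = 36 (A(O) = 16 + 20 = 36)
s(v) = -2 (s(v) = 3 - 5 = -2)
(s(-44) + A(-52))*(-1346 + (2470 - 2195)) = (-2 + 36)*(-1346 + (2470 - 2195)) = 34*(-1346 + 275) = 34*(-1071) = -36414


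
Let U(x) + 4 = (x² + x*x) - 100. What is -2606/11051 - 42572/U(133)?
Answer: -281193608/194906487 ≈ -1.4427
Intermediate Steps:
U(x) = -104 + 2*x² (U(x) = -4 + ((x² + x*x) - 100) = -4 + ((x² + x²) - 100) = -4 + (2*x² - 100) = -4 + (-100 + 2*x²) = -104 + 2*x²)
-2606/11051 - 42572/U(133) = -2606/11051 - 42572/(-104 + 2*133²) = -2606*1/11051 - 42572/(-104 + 2*17689) = -2606/11051 - 42572/(-104 + 35378) = -2606/11051 - 42572/35274 = -2606/11051 - 42572*1/35274 = -2606/11051 - 21286/17637 = -281193608/194906487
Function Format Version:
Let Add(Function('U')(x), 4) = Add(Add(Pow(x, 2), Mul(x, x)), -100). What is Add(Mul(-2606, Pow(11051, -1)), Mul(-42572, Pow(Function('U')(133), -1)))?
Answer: Rational(-281193608, 194906487) ≈ -1.4427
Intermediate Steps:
Function('U')(x) = Add(-104, Mul(2, Pow(x, 2))) (Function('U')(x) = Add(-4, Add(Add(Pow(x, 2), Mul(x, x)), -100)) = Add(-4, Add(Add(Pow(x, 2), Pow(x, 2)), -100)) = Add(-4, Add(Mul(2, Pow(x, 2)), -100)) = Add(-4, Add(-100, Mul(2, Pow(x, 2)))) = Add(-104, Mul(2, Pow(x, 2))))
Add(Mul(-2606, Pow(11051, -1)), Mul(-42572, Pow(Function('U')(133), -1))) = Add(Mul(-2606, Pow(11051, -1)), Mul(-42572, Pow(Add(-104, Mul(2, Pow(133, 2))), -1))) = Add(Mul(-2606, Rational(1, 11051)), Mul(-42572, Pow(Add(-104, Mul(2, 17689)), -1))) = Add(Rational(-2606, 11051), Mul(-42572, Pow(Add(-104, 35378), -1))) = Add(Rational(-2606, 11051), Mul(-42572, Pow(35274, -1))) = Add(Rational(-2606, 11051), Mul(-42572, Rational(1, 35274))) = Add(Rational(-2606, 11051), Rational(-21286, 17637)) = Rational(-281193608, 194906487)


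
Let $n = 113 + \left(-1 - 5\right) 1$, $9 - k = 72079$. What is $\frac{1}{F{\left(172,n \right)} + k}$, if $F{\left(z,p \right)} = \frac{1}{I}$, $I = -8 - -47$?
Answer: $- \frac{39}{2810729} \approx -1.3875 \cdot 10^{-5}$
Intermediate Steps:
$k = -72070$ ($k = 9 - 72079 = -72070$)
$n = 107$ ($n = 113 - 6 = 107$)
$I = 39$ ($I = -8 + 47 = 39$)
$F{\left(z,p \right)} = \frac{1}{39}$
$\frac{1}{F{\left(172,n \right)} + k} = \frac{1}{\frac{1}{39} - 72070} = \frac{1}{- \frac{2810729}{39}} = - \frac{39}{2810729}$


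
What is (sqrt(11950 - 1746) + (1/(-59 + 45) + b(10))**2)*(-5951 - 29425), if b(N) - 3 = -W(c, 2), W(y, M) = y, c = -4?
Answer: -83213196/49 - 70752*sqrt(2551) ≈ -5.2717e+6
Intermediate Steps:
b(N) = 7 (b(N) = 3 - 1*(-4) = 3 + 4 = 7)
(sqrt(11950 - 1746) + (1/(-59 + 45) + b(10))**2)*(-5951 - 29425) = (sqrt(11950 - 1746) + (1/(-59 + 45) + 7)**2)*(-5951 - 29425) = (sqrt(10204) + (1/(-14) + 7)**2)*(-35376) = (2*sqrt(2551) + (-1/14 + 7)**2)*(-35376) = (2*sqrt(2551) + (97/14)**2)*(-35376) = (2*sqrt(2551) + 9409/196)*(-35376) = (9409/196 + 2*sqrt(2551))*(-35376) = -83213196/49 - 70752*sqrt(2551)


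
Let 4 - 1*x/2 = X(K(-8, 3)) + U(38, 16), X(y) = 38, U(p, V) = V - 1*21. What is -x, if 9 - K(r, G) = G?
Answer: 58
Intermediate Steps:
K(r, G) = 9 - G
U(p, V) = -21 + V (U(p, V) = V - 21 = -21 + V)
x = -58 (x = 8 - 2*(38 + (-21 + 16)) = 8 - 2*(38 - 5) = 8 - 2*33 = 8 - 66 = -58)
-x = -1*(-58) = 58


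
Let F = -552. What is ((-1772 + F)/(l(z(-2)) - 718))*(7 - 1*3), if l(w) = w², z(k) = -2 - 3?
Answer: 1328/99 ≈ 13.414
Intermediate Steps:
z(k) = -5
((-1772 + F)/(l(z(-2)) - 718))*(7 - 1*3) = ((-1772 - 552)/((-5)² - 718))*(7 - 1*3) = (-2324/(25 - 718))*(7 - 3) = -2324/(-693)*4 = -2324*(-1/693)*4 = (332/99)*4 = 1328/99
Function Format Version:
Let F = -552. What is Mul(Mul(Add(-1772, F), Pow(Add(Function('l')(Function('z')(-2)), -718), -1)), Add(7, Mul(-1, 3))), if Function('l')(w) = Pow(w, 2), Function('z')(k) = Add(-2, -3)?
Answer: Rational(1328, 99) ≈ 13.414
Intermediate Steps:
Function('z')(k) = -5
Mul(Mul(Add(-1772, F), Pow(Add(Function('l')(Function('z')(-2)), -718), -1)), Add(7, Mul(-1, 3))) = Mul(Mul(Add(-1772, -552), Pow(Add(Pow(-5, 2), -718), -1)), Add(7, Mul(-1, 3))) = Mul(Mul(-2324, Pow(Add(25, -718), -1)), Add(7, -3)) = Mul(Mul(-2324, Pow(-693, -1)), 4) = Mul(Mul(-2324, Rational(-1, 693)), 4) = Mul(Rational(332, 99), 4) = Rational(1328, 99)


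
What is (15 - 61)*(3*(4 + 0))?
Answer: -552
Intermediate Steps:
(15 - 61)*(3*(4 + 0)) = -138*4 = -46*12 = -552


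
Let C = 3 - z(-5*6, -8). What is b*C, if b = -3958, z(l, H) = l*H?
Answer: 938046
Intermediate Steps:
z(l, H) = H*l
C = -237 (C = 3 - (-8)*(-5*6) = 3 - (-8)*(-30) = 3 - 1*240 = 3 - 240 = -237)
b*C = -3958*(-237) = 938046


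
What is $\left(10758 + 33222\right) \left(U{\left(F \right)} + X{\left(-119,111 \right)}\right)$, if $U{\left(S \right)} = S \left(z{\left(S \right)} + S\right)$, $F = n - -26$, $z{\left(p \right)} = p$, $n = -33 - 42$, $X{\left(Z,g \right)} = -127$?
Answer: $205606500$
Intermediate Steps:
$n = -75$ ($n = -33 - 42 = -75$)
$F = -49$ ($F = -75 - -26 = -75 + 26 = -49$)
$U{\left(S \right)} = 2 S^{2}$ ($U{\left(S \right)} = S \left(S + S\right) = S 2 S = 2 S^{2}$)
$\left(10758 + 33222\right) \left(U{\left(F \right)} + X{\left(-119,111 \right)}\right) = \left(10758 + 33222\right) \left(2 \left(-49\right)^{2} - 127\right) = 43980 \left(2 \cdot 2401 - 127\right) = 43980 \left(4802 - 127\right) = 43980 \cdot 4675 = 205606500$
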